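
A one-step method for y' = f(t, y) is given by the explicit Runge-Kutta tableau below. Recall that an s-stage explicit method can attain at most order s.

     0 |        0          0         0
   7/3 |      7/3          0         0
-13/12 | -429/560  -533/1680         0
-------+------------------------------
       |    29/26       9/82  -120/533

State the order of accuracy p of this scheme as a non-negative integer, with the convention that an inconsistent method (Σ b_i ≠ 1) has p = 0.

3

b = (29/26, 9/82, -120/533)
c = (0, 7/3, -13/12)
Ac = (0, 0, -533/720)
Σ b_i: 29/26·1 + 9/82·1 + (-120/533)·1 = 1 ✓
b·c: 9/82·7/3 + (-120/533)·(-13/12) = 1/2 ✓
b·c²: 9/82·49/9 + (-120/533)·169/144 = 1/3 ✓
b·Ac: (-120/533)·(-533/720) = 1/6 ✓; 3 stages ⇒ order 3.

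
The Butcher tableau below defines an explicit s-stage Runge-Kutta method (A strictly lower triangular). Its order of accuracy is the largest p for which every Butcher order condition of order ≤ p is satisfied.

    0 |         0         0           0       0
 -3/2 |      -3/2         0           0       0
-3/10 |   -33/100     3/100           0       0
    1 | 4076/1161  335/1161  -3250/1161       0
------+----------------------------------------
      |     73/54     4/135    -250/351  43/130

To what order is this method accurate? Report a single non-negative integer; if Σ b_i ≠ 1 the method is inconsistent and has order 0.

4

b = (73/54, 4/135, -250/351, 43/130)
c = (0, -3/2, -3/10, 1)
Ac = (0, 0, -9/200, 35/86)
Σ b_i: 73/54·1 + 4/135·1 + (-250/351)·1 + 43/130·1 = 1 ✓
b·c: 4/135·(-3/2) + (-250/351)·(-3/10) + 43/130·1 = 1/2 ✓
b·c²: 4/135·9/4 + (-250/351)·9/100 + 43/130·1 = 1/3 ✓
b·Ac: (-250/351)·(-9/200) + 43/130·35/86 = 1/6 ✓
b·c³: 4/135·(-27/8) + (-250/351)·(-27/1000) + 43/130·1 = 1/4 ✓
b·(c∘Ac): (-250/351)·27/2000 + 43/130·35/86 = 1/8 ✓
b·Ac²: (-250/351)·27/400 + 43/130·205/516 = 1/12 ✓
b·A²c: 43/130·65/516 = 1/24 ✓; 4 stages ⇒ order 4.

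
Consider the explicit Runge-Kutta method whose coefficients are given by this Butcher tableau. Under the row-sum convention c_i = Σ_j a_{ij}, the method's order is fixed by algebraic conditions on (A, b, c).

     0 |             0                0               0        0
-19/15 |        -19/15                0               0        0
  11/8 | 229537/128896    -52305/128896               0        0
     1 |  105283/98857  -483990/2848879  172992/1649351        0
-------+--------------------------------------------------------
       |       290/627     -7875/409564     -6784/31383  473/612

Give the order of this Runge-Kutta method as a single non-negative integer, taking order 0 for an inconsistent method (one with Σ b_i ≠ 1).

b = (290/627, -7875/409564, -6784/31383, 473/612)
c = (0, -19/15, 11/8, 1)
Ac = (0, 0, 3487/6784, 170/473)
Σ b_i: 290/627·1 + (-7875/409564)·1 + (-6784/31383)·1 + 473/612·1 = 1 ✓
b·c: (-7875/409564)·(-19/15) + (-6784/31383)·11/8 + 473/612·1 = 1/2 ✓
b·c²: (-7875/409564)·361/225 + (-6784/31383)·121/64 + 473/612·1 = 1/3 ✓
b·Ac: (-6784/31383)·3487/6784 + 473/612·170/473 = 1/6 ✓
b·c³: (-7875/409564)·(-6859/3375) + (-6784/31383)·1331/512 + 473/612·1 = 1/4 ✓
b·(c∘Ac): (-6784/31383)·38357/54272 + 473/612·170/473 = 1/8 ✓
b·Ac²: (-6784/31383)·(-66253/101760) + 473/612·(-527/7095) = 1/12 ✓
b·A²c: 473/612·51/946 = 1/24 ✓; 4 stages ⇒ order 4.

4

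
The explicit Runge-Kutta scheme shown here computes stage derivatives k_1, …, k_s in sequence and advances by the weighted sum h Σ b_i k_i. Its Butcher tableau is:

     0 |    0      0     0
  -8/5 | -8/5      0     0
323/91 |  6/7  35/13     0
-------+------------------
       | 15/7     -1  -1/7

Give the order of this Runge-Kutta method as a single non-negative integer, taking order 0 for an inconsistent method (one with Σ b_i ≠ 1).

b = (15/7, -1, -1/7)
c = (0, -8/5, 323/91)
Ac = (0, 0, -56/13)
Σ b_i: 15/7·1 + (-1)·1 + (-1/7)·1 = 1 ✓
b·c: (-1)·(-8/5) + (-1/7)·323/91 = 3481/3185 ≠ 1/2 ⇒ order 1.

1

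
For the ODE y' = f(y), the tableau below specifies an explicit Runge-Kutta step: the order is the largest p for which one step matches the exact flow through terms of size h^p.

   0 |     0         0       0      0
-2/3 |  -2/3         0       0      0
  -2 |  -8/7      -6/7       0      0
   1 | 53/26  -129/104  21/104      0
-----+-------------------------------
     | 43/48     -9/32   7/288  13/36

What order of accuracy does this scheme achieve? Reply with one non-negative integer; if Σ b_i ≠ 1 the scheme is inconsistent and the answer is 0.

b = (43/48, -9/32, 7/288, 13/36)
c = (0, -2/3, -2, 1)
Ac = (0, 0, 4/7, 11/26)
Σ b_i: 43/48·1 + (-9/32)·1 + 7/288·1 + 13/36·1 = 1 ✓
b·c: (-9/32)·(-2/3) + 7/288·(-2) + 13/36·1 = 1/2 ✓
b·c²: (-9/32)·4/9 + 7/288·4 + 13/36·1 = 1/3 ✓
b·Ac: 7/288·4/7 + 13/36·11/26 = 1/6 ✓
b·c³: (-9/32)·(-8/27) + 7/288·(-8) + 13/36·1 = 1/4 ✓
b·(c∘Ac): 7/288·(-8/7) + 13/36·11/26 = 1/8 ✓
b·Ac²: 7/288·(-8/21) + 13/36·10/39 = 1/12 ✓
b·A²c: 13/36·3/26 = 1/24 ✓; 4 stages ⇒ order 4.

4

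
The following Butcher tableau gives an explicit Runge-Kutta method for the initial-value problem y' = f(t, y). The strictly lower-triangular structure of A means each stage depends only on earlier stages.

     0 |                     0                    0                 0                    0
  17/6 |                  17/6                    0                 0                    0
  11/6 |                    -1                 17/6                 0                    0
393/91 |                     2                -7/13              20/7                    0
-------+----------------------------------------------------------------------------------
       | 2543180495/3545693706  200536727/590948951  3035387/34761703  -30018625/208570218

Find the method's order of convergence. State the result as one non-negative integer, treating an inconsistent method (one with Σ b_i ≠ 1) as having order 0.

3

b = (2543180495/3545693706, 200536727/590948951, 3035387/34761703, -30018625/208570218)
c = (0, 17/6, 11/6, 393/91)
Ac = (0, 0, 289/36, 2027/546)
Σ b_i: 2543180495/3545693706·1 + 200536727/590948951·1 + 3035387/34761703·1 + (-30018625/208570218)·1 = 1 ✓
b·c: 200536727/590948951·17/6 + 3035387/34761703·11/6 + (-30018625/208570218)·393/91 = 1/2 ✓
b·c²: 200536727/590948951·289/36 + 3035387/34761703·121/36 + (-30018625/208570218)·154449/8281 = 1/3 ✓
b·Ac: 3035387/34761703·289/36 + (-30018625/208570218)·2027/546 = 1/6 ✓
b·c³: 200536727/590948951·4913/216 + 3035387/34761703·1331/216 + (-30018625/208570218)·60698457/753571 = -189965345525/56939669514 ≠ 1/4 ⇒ order 3.
b·(c∘Ac): 3035387/34761703·3179/216 + (-30018625/208570218)·265537/16562 = -7676793977/7508527848 ≠ 1/8
b·Ac²: 3035387/34761703·4913/216 + (-30018625/208570218)·17299/3276 = 170487939/139046812 ≠ 1/12
b·A²c: (-30018625/208570218)·1445/63 = -6196701875/1877131962 ≠ 1/24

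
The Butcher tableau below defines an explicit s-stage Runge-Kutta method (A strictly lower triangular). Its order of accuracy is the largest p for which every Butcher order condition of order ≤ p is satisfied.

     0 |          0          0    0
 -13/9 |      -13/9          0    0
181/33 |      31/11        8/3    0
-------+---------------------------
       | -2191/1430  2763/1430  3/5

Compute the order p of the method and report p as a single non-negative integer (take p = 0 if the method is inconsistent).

2

b = (-2191/1430, 2763/1430, 3/5)
c = (0, -13/9, 181/33)
Ac = (0, 0, -104/27)
Σ b_i: (-2191/1430)·1 + 2763/1430·1 + 3/5·1 = 1 ✓
b·c: 2763/1430·(-13/9) + 3/5·181/33 = 1/2 ✓
b·c²: 2763/1430·169/81 + 3/5·32761/1089 = 240467/10890 ≠ 1/3 ⇒ order 2.
b·Ac: 3/5·(-104/27) = -104/45 ≠ 1/6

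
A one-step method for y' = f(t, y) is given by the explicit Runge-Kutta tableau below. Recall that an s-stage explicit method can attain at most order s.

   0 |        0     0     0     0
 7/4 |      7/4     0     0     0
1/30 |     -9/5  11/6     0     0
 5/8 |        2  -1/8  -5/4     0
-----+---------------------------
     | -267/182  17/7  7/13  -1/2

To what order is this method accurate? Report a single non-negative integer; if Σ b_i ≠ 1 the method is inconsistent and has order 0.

b = (-267/182, 17/7, 7/13, -1/2)
c = (0, 7/4, 1/30, 5/8)
Ac = (0, 0, 77/24, -25/96)
Σ b_i: (-267/182)·1 + 17/7·1 + 7/13·1 + (-1/2)·1 = 1 ✓
b·c: 17/7·7/4 + 7/13·1/30 + (-1/2)·5/8 = 12341/3120 ≠ 1/2 ⇒ order 1.

1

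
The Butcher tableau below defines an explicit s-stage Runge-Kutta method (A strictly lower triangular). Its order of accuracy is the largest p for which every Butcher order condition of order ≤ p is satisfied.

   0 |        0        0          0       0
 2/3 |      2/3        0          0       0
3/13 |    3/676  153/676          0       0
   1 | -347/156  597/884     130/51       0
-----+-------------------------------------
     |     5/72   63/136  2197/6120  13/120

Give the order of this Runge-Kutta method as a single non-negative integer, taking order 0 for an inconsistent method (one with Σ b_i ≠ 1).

4

b = (5/72, 63/136, 2197/6120, 13/120)
c = (0, 2/3, 3/13, 1)
Ac = (0, 0, 51/338, 27/26)
Σ b_i: 5/72·1 + 63/136·1 + 2197/6120·1 + 13/120·1 = 1 ✓
b·c: 63/136·2/3 + 2197/6120·3/13 + 13/120·1 = 1/2 ✓
b·c²: 63/136·4/9 + 2197/6120·9/169 + 13/120·1 = 1/3 ✓
b·Ac: 2197/6120·51/338 + 13/120·27/26 = 1/6 ✓
b·c³: 63/136·8/27 + 2197/6120·27/2197 + 13/120·1 = 1/4 ✓
b·(c∘Ac): 2197/6120·153/4394 + 13/120·27/26 = 1/8 ✓
b·Ac²: 2197/6120·17/169 + 13/120·17/39 = 1/12 ✓
b·A²c: 13/120·5/13 = 1/24 ✓; 4 stages ⇒ order 4.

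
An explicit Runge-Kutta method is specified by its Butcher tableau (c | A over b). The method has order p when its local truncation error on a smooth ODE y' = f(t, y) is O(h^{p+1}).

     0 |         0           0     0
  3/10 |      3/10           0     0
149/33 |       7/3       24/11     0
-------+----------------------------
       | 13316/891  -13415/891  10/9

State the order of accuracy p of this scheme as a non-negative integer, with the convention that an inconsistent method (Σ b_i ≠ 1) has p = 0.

b = (13316/891, -13415/891, 10/9)
c = (0, 3/10, 149/33)
Ac = (0, 0, 36/55)
Σ b_i: 13316/891·1 + (-13415/891)·1 + 10/9·1 = 1 ✓
b·c: (-13415/891)·3/10 + 10/9·149/33 = 1/2 ✓
b·c²: (-13415/891)·9/100 + 10/9·22201/1089 = 4174583/196020 ≠ 1/3 ⇒ order 2.
b·Ac: 10/9·36/55 = 8/11 ≠ 1/6

2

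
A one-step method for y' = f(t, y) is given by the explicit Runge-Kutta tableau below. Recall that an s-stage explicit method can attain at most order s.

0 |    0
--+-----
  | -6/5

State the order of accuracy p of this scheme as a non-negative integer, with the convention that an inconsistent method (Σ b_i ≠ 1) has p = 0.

b = (-6/5)
c = (0)
Σ b_i: (-6/5)·1 = -6/5 ≠ 1 ⇒ order 0.

0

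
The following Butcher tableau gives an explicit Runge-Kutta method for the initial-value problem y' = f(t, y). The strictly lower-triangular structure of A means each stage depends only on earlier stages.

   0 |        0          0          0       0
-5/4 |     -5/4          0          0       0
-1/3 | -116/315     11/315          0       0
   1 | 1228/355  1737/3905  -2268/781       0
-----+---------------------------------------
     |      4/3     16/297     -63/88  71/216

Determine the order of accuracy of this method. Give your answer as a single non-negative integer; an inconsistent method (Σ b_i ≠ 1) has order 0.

b = (4/3, 16/297, -63/88, 71/216)
c = (0, -5/4, -1/3, 1)
Ac = (0, 0, -11/252, 117/284)
Σ b_i: 4/3·1 + 16/297·1 + (-63/88)·1 + 71/216·1 = 1 ✓
b·c: 16/297·(-5/4) + (-63/88)·(-1/3) + 71/216·1 = 1/2 ✓
b·c²: 16/297·25/16 + (-63/88)·1/9 + 71/216·1 = 1/3 ✓
b·Ac: (-63/88)·(-11/252) + 71/216·117/284 = 1/6 ✓
b·c³: 16/297·(-125/64) + (-63/88)·(-1/27) + 71/216·1 = 1/4 ✓
b·(c∘Ac): (-63/88)·11/756 + 71/216·117/284 = 1/8 ✓
b·Ac²: (-63/88)·55/1008 + 71/216·423/1136 = 1/12 ✓
b·A²c: 71/216·9/71 = 1/24 ✓; 4 stages ⇒ order 4.

4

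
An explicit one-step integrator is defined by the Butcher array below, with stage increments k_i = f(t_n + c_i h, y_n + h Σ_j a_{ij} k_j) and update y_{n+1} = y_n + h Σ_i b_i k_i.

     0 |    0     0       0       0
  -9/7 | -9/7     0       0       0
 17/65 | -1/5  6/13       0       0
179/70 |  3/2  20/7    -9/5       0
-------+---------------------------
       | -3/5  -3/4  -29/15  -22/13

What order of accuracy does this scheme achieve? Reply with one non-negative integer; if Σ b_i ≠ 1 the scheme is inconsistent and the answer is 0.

b = (-3/5, -3/4, -29/15, -22/13)
c = (0, -9/7, 17/65, 179/70)
Ac = (0, 0, -54/91, -65997/15925)
Σ b_i: (-3/5)·1 + (-3/4)·1 + (-29/15)·1 + (-22/13)·1 = -3881/780 ≠ 1 ⇒ order 0.

0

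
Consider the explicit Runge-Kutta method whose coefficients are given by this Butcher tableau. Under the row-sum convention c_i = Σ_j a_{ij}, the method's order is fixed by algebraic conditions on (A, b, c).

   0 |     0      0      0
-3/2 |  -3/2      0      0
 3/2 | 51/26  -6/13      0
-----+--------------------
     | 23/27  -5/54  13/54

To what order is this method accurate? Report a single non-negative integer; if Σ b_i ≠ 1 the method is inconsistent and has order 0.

3

b = (23/27, -5/54, 13/54)
c = (0, -3/2, 3/2)
Ac = (0, 0, 9/13)
Σ b_i: 23/27·1 + (-5/54)·1 + 13/54·1 = 1 ✓
b·c: (-5/54)·(-3/2) + 13/54·3/2 = 1/2 ✓
b·c²: (-5/54)·9/4 + 13/54·9/4 = 1/3 ✓
b·Ac: 13/54·9/13 = 1/6 ✓; 3 stages ⇒ order 3.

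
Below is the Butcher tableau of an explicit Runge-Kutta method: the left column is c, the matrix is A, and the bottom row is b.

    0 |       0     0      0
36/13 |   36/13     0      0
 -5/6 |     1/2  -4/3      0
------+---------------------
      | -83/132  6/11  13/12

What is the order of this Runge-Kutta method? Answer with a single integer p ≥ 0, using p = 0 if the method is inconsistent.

b = (-83/132, 6/11, 13/12)
c = (0, 36/13, -5/6)
Ac = (0, 0, -48/13)
Σ b_i: (-83/132)·1 + 6/11·1 + 13/12·1 = 1 ✓
b·c: 6/11·36/13 + 13/12·(-5/6) = 6257/10296 ≠ 1/2 ⇒ order 1.

1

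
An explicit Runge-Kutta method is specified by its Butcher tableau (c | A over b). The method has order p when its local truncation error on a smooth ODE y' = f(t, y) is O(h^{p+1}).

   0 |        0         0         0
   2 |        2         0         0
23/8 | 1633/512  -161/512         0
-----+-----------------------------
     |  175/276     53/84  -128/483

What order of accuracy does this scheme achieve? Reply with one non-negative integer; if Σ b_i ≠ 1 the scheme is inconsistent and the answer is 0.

b = (175/276, 53/84, -128/483)
c = (0, 2, 23/8)
Ac = (0, 0, -161/256)
Σ b_i: 175/276·1 + 53/84·1 + (-128/483)·1 = 1 ✓
b·c: 53/84·2 + (-128/483)·23/8 = 1/2 ✓
b·c²: 53/84·4 + (-128/483)·529/64 = 1/3 ✓
b·Ac: (-128/483)·(-161/256) = 1/6 ✓; 3 stages ⇒ order 3.

3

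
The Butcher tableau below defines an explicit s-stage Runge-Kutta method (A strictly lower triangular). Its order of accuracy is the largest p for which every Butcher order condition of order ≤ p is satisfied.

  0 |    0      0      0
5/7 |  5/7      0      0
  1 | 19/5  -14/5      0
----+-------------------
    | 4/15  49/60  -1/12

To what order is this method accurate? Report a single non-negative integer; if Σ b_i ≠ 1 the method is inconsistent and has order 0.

3

b = (4/15, 49/60, -1/12)
c = (0, 5/7, 1)
Ac = (0, 0, -2)
Σ b_i: 4/15·1 + 49/60·1 + (-1/12)·1 = 1 ✓
b·c: 49/60·5/7 + (-1/12)·1 = 1/2 ✓
b·c²: 49/60·25/49 + (-1/12)·1 = 1/3 ✓
b·Ac: (-1/12)·(-2) = 1/6 ✓; 3 stages ⇒ order 3.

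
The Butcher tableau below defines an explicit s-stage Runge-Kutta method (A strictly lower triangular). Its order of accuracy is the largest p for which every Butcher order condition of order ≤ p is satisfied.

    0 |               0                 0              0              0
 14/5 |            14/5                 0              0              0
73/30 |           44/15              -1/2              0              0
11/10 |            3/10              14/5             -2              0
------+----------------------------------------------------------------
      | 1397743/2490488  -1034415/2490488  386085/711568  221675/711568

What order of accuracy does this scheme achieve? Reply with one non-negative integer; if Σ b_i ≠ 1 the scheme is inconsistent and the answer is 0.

b = (1397743/2490488, -1034415/2490488, 386085/711568, 221675/711568)
c = (0, 14/5, 73/30, 11/10)
Ac = (0, 0, -7/5, 223/75)
Σ b_i: 1397743/2490488·1 + (-1034415/2490488)·1 + 386085/711568·1 + 221675/711568·1 = 1 ✓
b·c: (-1034415/2490488)·14/5 + 386085/711568·73/30 + 221675/711568·11/10 = 1/2 ✓
b·c²: (-1034415/2490488)·196/25 + 386085/711568·5329/900 + 221675/711568·121/100 = 1/3 ✓
b·Ac: 386085/711568·(-7/5) + 221675/711568·223/75 = 1/6 ✓
b·c³: (-1034415/2490488)·2744/125 + 386085/711568·389017/27000 + 221675/711568·1331/1000 = -12887887/14554800 ≠ 1/4 ⇒ order 3.
b·(c∘Ac): 386085/711568·(-511/150) + 221675/711568·2453/750 = -553348/667095 ≠ 1/8
b·Ac²: 386085/711568·(-98/25) + 221675/711568·22747/2250 = 5953351/5821920 ≠ 1/12
b·A²c: 221675/711568·14/5 = 310345/355784 ≠ 1/24

3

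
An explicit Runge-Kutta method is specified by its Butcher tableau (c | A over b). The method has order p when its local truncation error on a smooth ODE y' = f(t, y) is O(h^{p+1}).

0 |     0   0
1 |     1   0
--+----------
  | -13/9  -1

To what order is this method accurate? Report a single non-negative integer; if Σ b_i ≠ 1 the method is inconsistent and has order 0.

0

b = (-13/9, -1)
c = (0, 1)
Σ b_i: (-13/9)·1 + (-1)·1 = -22/9 ≠ 1 ⇒ order 0.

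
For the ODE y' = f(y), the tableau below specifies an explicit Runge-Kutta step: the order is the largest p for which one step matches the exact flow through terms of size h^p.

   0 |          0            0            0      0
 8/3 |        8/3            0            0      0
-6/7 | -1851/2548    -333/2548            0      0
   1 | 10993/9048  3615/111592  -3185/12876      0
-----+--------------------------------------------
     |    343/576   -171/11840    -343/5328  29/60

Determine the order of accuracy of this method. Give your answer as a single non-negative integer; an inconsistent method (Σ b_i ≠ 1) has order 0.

b = (343/576, -171/11840, -343/5328, 29/60)
c = (0, 8/3, -6/7, 1)
Ac = (0, 0, -222/637, 225/754)
Σ b_i: 343/576·1 + (-171/11840)·1 + (-343/5328)·1 + 29/60·1 = 1 ✓
b·c: (-171/11840)·8/3 + (-343/5328)·(-6/7) + 29/60·1 = 1/2 ✓
b·c²: (-171/11840)·64/9 + (-343/5328)·36/49 + 29/60·1 = 1/3 ✓
b·Ac: (-343/5328)·(-222/637) + 29/60·225/754 = 1/6 ✓
b·c³: (-171/11840)·512/27 + (-343/5328)·(-216/343) + 29/60·1 = 1/4 ✓
b·(c∘Ac): (-343/5328)·1332/4459 + 29/60·225/754 = 1/8 ✓
b·Ac²: (-343/5328)·(-592/637) + 29/60·55/1131 = 1/12 ✓
b·A²c: 29/60·5/58 = 1/24 ✓; 4 stages ⇒ order 4.

4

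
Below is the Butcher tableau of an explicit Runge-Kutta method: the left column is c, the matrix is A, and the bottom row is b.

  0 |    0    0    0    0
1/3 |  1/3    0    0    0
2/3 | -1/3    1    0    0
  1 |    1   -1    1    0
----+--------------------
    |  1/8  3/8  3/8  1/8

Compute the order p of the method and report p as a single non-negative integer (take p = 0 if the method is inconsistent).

4

b = (1/8, 3/8, 3/8, 1/8)
c = (0, 1/3, 2/3, 1)
Ac = (0, 0, 1/3, 1/3)
Σ b_i: 1/8·1 + 3/8·1 + 3/8·1 + 1/8·1 = 1 ✓
b·c: 3/8·1/3 + 3/8·2/3 + 1/8·1 = 1/2 ✓
b·c²: 3/8·1/9 + 3/8·4/9 + 1/8·1 = 1/3 ✓
b·Ac: 3/8·1/3 + 1/8·1/3 = 1/6 ✓
b·c³: 3/8·1/27 + 3/8·8/27 + 1/8·1 = 1/4 ✓
b·(c∘Ac): 3/8·2/9 + 1/8·1/3 = 1/8 ✓
b·Ac²: 3/8·1/9 + 1/8·1/3 = 1/12 ✓
b·A²c: 1/8·1/3 = 1/24 ✓; 4 stages ⇒ order 4.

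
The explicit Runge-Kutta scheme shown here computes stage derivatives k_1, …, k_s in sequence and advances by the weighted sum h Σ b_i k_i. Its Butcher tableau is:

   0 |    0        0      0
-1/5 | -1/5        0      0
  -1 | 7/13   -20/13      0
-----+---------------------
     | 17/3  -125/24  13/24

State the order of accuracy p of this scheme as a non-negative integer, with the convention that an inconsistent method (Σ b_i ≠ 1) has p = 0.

b = (17/3, -125/24, 13/24)
c = (0, -1/5, -1)
Ac = (0, 0, 4/13)
Σ b_i: 17/3·1 + (-125/24)·1 + 13/24·1 = 1 ✓
b·c: (-125/24)·(-1/5) + 13/24·(-1) = 1/2 ✓
b·c²: (-125/24)·1/25 + 13/24·1 = 1/3 ✓
b·Ac: 13/24·4/13 = 1/6 ✓; 3 stages ⇒ order 3.

3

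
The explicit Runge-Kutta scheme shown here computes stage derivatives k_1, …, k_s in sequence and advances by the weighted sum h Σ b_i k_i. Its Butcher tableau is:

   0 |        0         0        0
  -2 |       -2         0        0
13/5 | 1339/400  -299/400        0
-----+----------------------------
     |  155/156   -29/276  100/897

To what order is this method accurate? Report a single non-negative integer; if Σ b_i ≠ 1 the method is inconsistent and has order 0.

3

b = (155/156, -29/276, 100/897)
c = (0, -2, 13/5)
Ac = (0, 0, 299/200)
Σ b_i: 155/156·1 + (-29/276)·1 + 100/897·1 = 1 ✓
b·c: (-29/276)·(-2) + 100/897·13/5 = 1/2 ✓
b·c²: (-29/276)·4 + 100/897·169/25 = 1/3 ✓
b·Ac: 100/897·299/200 = 1/6 ✓; 3 stages ⇒ order 3.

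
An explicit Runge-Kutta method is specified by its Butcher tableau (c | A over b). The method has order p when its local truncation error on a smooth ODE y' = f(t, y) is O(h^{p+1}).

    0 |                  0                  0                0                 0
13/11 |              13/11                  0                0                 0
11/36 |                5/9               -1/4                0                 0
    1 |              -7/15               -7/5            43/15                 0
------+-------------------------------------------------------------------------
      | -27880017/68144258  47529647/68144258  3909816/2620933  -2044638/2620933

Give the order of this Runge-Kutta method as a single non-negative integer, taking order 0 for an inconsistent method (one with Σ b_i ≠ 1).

3

b = (-27880017/68144258, 47529647/68144258, 3909816/2620933, -2044638/2620933)
c = (0, 13/11, 11/36, 1)
Ac = (0, 0, -13/44, -925/1188)
Σ b_i: (-27880017/68144258)·1 + 47529647/68144258·1 + 3909816/2620933·1 + (-2044638/2620933)·1 = 1 ✓
b·c: 47529647/68144258·13/11 + 3909816/2620933·11/36 + (-2044638/2620933)·1 = 1/2 ✓
b·c²: 47529647/68144258·169/121 + 3909816/2620933·121/1296 + (-2044638/2620933)·1 = 1/3 ✓
b·Ac: 3909816/2620933·(-13/44) + (-2044638/2620933)·(-925/1188) = 1/6 ✓
b·c³: 47529647/68144258·2197/1331 + 3909816/2620933·1331/46656 + (-2044638/2620933)·1 = 2576470217/6227336808 ≠ 1/4 ⇒ order 3.
b·(c∘Ac): 3909816/2620933·(-13/144) + (-2044638/2620933)·(-925/1188) = 40887844/86490789 ≠ 1/8
b·Ac²: 3909816/2620933·(-169/484) + (-2044638/2620933)·(-3969941/2352240) = 24776787641/31136684040 ≠ 1/12
b·A²c: (-2044638/2620933)·(-559/660) = 190492107/288302630 ≠ 1/24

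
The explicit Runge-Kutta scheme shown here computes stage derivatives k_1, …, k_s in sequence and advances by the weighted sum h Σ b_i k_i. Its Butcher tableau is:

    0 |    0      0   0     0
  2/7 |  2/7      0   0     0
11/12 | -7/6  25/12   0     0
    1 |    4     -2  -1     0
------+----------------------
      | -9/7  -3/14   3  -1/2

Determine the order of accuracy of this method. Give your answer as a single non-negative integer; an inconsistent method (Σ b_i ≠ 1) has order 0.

b = (-9/7, -3/14, 3, -1/2)
c = (0, 2/7, 11/12, 1)
Ac = (0, 0, 25/42, -125/84)
Σ b_i: (-9/7)·1 + (-3/14)·1 + 3·1 + (-1/2)·1 = 1 ✓
b·c: (-3/14)·2/7 + 3·11/12 + (-1/2)·1 = 429/196 ≠ 1/2 ⇒ order 1.

1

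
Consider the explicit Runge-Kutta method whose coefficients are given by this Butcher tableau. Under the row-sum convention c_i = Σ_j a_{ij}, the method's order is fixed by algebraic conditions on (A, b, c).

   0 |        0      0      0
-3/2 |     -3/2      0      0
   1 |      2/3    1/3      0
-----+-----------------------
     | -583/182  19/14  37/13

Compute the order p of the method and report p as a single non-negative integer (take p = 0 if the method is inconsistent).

b = (-583/182, 19/14, 37/13)
c = (0, -3/2, 1)
Ac = (0, 0, -1/2)
Σ b_i: (-583/182)·1 + 19/14·1 + 37/13·1 = 1 ✓
b·c: 19/14·(-3/2) + 37/13·1 = 295/364 ≠ 1/2 ⇒ order 1.

1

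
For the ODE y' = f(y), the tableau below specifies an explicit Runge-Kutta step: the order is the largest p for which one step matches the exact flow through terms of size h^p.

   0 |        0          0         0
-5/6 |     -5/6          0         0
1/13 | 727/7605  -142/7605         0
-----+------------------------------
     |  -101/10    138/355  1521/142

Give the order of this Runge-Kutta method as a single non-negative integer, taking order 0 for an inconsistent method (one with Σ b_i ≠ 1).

b = (-101/10, 138/355, 1521/142)
c = (0, -5/6, 1/13)
Ac = (0, 0, 71/4563)
Σ b_i: (-101/10)·1 + 138/355·1 + 1521/142·1 = 1 ✓
b·c: 138/355·(-5/6) + 1521/142·1/13 = 1/2 ✓
b·c²: 138/355·25/36 + 1521/142·1/169 = 1/3 ✓
b·Ac: 1521/142·71/4563 = 1/6 ✓; 3 stages ⇒ order 3.

3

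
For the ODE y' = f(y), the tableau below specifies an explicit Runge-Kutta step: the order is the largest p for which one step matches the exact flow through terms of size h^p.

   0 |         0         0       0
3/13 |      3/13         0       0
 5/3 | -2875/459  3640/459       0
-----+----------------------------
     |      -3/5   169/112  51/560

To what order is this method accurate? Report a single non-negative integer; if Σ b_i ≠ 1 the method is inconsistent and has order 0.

b = (-3/5, 169/112, 51/560)
c = (0, 3/13, 5/3)
Ac = (0, 0, 280/153)
Σ b_i: (-3/5)·1 + 169/112·1 + 51/560·1 = 1 ✓
b·c: 169/112·3/13 + 51/560·5/3 = 1/2 ✓
b·c²: 169/112·9/169 + 51/560·25/9 = 1/3 ✓
b·Ac: 51/560·280/153 = 1/6 ✓; 3 stages ⇒ order 3.

3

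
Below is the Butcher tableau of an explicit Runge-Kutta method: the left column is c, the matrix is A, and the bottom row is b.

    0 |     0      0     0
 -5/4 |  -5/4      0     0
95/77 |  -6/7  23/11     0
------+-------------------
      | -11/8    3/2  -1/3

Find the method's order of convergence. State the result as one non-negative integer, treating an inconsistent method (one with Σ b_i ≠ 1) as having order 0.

b = (-11/8, 3/2, -1/3)
c = (0, -5/4, 95/77)
Ac = (0, 0, -115/44)
Σ b_i: (-11/8)·1 + 3/2·1 + (-1/3)·1 = -5/24 ≠ 1 ⇒ order 0.

0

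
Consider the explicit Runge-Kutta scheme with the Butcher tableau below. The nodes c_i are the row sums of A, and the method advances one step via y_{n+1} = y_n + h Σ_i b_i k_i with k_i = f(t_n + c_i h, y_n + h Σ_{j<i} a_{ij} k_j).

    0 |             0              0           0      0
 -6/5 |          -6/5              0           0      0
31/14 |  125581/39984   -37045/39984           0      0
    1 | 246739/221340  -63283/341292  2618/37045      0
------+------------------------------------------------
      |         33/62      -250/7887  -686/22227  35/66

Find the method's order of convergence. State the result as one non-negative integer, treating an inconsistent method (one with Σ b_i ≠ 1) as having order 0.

b = (33/62, -250/7887, -686/22227, 35/66)
c = (0, -6/5, 31/14, 1)
Ac = (0, 0, 7409/6664, 451/1190)
Σ b_i: 33/62·1 + (-250/7887)·1 + (-686/22227)·1 + 35/66·1 = 1 ✓
b·c: (-250/7887)·(-6/5) + (-686/22227)·31/14 + 35/66·1 = 1/2 ✓
b·c²: (-250/7887)·36/25 + (-686/22227)·961/196 + 35/66·1 = 1/3 ✓
b·Ac: (-686/22227)·7409/6664 + 35/66·451/1190 = 1/6 ✓
b·c³: (-250/7887)·(-216/125) + (-686/22227)·29791/2744 + 35/66·1 = 1/4 ✓
b·(c∘Ac): (-686/22227)·229679/93296 + 35/66·451/1190 = 1/8 ✓
b·Ac²: (-686/22227)·(-22227/16660) + 35/66·473/5950 = 1/12 ✓
b·A²c: 35/66·11/140 = 1/24 ✓; 4 stages ⇒ order 4.

4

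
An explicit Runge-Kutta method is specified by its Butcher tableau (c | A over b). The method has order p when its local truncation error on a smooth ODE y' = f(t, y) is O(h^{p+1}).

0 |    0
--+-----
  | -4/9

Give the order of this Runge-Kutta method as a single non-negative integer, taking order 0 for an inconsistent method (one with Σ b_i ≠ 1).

0

b = (-4/9)
c = (0)
Σ b_i: (-4/9)·1 = -4/9 ≠ 1 ⇒ order 0.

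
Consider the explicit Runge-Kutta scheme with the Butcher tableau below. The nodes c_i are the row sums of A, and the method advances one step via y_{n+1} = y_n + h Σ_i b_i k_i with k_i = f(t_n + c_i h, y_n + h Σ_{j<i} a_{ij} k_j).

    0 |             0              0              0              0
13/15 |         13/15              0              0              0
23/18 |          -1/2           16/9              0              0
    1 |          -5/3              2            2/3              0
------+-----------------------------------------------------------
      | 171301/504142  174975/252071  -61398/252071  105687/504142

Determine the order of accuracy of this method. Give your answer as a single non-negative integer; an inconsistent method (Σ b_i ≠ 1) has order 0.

b = (171301/504142, 174975/252071, -61398/252071, 105687/504142)
c = (0, 13/15, 23/18, 1)
Ac = (0, 0, 208/135, 349/135)
Σ b_i: 171301/504142·1 + 174975/252071·1 + (-61398/252071)·1 + 105687/504142·1 = 1 ✓
b·c: 174975/252071·13/15 + (-61398/252071)·23/18 + 105687/504142·1 = 1/2 ✓
b·c²: 174975/252071·169/225 + (-61398/252071)·529/324 + 105687/504142·1 = 1/3 ✓
b·Ac: (-61398/252071)·208/135 + 105687/504142·349/135 = 1/6 ✓
b·c³: 174975/252071·2197/3375 + (-61398/252071)·12167/5832 + 105687/504142·1 = 6957769/45372780 ≠ 1/4 ⇒ order 3.
b·(c∘Ac): (-61398/252071)·2392/1215 + 105687/504142·349/135 = 31469/504142 ≠ 1/8
b·Ac²: (-61398/252071)·2704/2025 + 105687/504142·31477/12150 = 29654831/136118340 ≠ 1/12
b·A²c: 105687/504142·416/405 = 2442544/11343195 ≠ 1/24

3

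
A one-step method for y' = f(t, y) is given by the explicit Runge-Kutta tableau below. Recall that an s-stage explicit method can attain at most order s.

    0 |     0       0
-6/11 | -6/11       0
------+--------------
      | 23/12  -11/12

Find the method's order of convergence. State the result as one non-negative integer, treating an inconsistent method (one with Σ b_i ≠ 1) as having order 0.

b = (23/12, -11/12)
c = (0, -6/11)
Σ b_i: 23/12·1 + (-11/12)·1 = 1 ✓
b·c: (-11/12)·(-6/11) = 1/2 ✓; 2 stages ⇒ order 2.

2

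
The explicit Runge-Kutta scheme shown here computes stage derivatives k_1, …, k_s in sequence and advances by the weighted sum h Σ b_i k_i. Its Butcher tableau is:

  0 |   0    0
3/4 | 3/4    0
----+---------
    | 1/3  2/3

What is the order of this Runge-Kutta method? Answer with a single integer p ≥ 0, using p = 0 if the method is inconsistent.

b = (1/3, 2/3)
c = (0, 3/4)
Σ b_i: 1/3·1 + 2/3·1 = 1 ✓
b·c: 2/3·3/4 = 1/2 ✓; 2 stages ⇒ order 2.

2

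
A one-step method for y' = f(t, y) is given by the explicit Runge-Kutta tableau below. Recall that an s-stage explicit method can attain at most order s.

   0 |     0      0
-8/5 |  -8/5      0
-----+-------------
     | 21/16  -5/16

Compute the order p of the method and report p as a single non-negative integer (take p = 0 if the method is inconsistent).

b = (21/16, -5/16)
c = (0, -8/5)
Σ b_i: 21/16·1 + (-5/16)·1 = 1 ✓
b·c: (-5/16)·(-8/5) = 1/2 ✓; 2 stages ⇒ order 2.

2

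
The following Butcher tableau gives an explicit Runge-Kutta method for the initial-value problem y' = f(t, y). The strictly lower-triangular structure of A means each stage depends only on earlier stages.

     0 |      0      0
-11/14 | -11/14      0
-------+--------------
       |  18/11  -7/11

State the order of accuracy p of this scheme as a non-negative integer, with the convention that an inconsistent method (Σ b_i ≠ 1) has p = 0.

2

b = (18/11, -7/11)
c = (0, -11/14)
Σ b_i: 18/11·1 + (-7/11)·1 = 1 ✓
b·c: (-7/11)·(-11/14) = 1/2 ✓; 2 stages ⇒ order 2.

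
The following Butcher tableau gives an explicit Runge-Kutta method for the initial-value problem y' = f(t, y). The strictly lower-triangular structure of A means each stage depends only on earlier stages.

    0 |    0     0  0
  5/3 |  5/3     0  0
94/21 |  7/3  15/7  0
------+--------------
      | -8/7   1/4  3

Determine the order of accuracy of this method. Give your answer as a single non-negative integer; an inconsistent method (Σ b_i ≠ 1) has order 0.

0

b = (-8/7, 1/4, 3)
c = (0, 5/3, 94/21)
Ac = (0, 0, 25/7)
Σ b_i: (-8/7)·1 + 1/4·1 + 3·1 = 59/28 ≠ 1 ⇒ order 0.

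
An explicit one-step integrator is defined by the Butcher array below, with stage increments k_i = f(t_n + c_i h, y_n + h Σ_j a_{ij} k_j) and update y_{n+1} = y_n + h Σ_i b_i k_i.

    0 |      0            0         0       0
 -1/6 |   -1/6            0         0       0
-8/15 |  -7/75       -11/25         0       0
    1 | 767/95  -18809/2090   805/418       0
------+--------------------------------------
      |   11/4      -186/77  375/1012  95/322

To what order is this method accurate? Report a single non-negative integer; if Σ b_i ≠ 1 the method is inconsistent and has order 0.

4

b = (11/4, -186/77, 375/1012, 95/322)
c = (0, -1/6, -8/15, 1)
Ac = (0, 0, 11/150, 539/1140)
Σ b_i: 11/4·1 + (-186/77)·1 + 375/1012·1 + 95/322·1 = 1 ✓
b·c: (-186/77)·(-1/6) + 375/1012·(-8/15) + 95/322·1 = 1/2 ✓
b·c²: (-186/77)·1/36 + 375/1012·64/225 + 95/322·1 = 1/3 ✓
b·Ac: 375/1012·11/150 + 95/322·539/1140 = 1/6 ✓
b·c³: (-186/77)·(-1/216) + 375/1012·(-512/3375) + 95/322·1 = 1/4 ✓
b·(c∘Ac): 375/1012·(-44/1125) + 95/322·539/1140 = 1/8 ✓
b·Ac²: 375/1012·(-11/900) + 95/322·679/2280 = 1/12 ✓
b·A²c: 95/322·161/1140 = 1/24 ✓; 4 stages ⇒ order 4.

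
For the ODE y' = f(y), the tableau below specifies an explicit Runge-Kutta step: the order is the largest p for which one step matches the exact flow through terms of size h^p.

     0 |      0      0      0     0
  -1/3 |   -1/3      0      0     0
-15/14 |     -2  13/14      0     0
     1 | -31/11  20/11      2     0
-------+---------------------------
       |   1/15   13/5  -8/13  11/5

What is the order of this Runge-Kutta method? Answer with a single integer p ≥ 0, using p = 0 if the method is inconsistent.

0

b = (1/15, 13/5, -8/13, 11/5)
c = (0, -1/3, -15/14, 1)
Ac = (0, 0, -13/42, -635/231)
Σ b_i: 1/15·1 + 13/5·1 + (-8/13)·1 + 11/5·1 = 829/195 ≠ 1 ⇒ order 0.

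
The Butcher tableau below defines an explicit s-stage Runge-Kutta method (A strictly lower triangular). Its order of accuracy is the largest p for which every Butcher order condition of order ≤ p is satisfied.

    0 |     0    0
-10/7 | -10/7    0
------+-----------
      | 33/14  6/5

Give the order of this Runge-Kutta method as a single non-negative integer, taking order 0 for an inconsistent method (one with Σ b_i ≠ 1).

b = (33/14, 6/5)
c = (0, -10/7)
Σ b_i: 33/14·1 + 6/5·1 = 249/70 ≠ 1 ⇒ order 0.

0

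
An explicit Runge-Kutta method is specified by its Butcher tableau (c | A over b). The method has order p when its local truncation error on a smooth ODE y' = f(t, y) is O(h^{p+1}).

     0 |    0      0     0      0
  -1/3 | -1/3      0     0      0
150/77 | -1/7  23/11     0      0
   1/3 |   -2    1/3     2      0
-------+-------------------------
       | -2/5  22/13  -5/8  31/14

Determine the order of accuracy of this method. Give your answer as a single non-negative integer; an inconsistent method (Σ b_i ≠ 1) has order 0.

0

b = (-2/5, 22/13, -5/8, 31/14)
c = (0, -1/3, 150/77, 1/3)
Ac = (0, 0, -23/33, 2623/693)
Σ b_i: (-2/5)·1 + 22/13·1 + (-5/8)·1 + 31/14·1 = 10489/3640 ≠ 1 ⇒ order 0.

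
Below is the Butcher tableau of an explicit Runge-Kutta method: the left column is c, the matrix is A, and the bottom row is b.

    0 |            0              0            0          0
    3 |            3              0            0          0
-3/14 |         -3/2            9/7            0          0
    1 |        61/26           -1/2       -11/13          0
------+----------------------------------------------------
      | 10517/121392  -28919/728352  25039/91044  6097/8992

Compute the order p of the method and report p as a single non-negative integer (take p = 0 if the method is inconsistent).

b = (10517/121392, -28919/728352, 25039/91044, 6097/8992)
c = (0, 3, -3/14, 1)
Ac = (0, 0, 27/7, -120/91)
Σ b_i: 10517/121392·1 + (-28919/728352)·1 + 25039/91044·1 + 6097/8992·1 = 1 ✓
b·c: (-28919/728352)·3 + 25039/91044·(-3/14) + 6097/8992·1 = 1/2 ✓
b·c²: (-28919/728352)·9 + 25039/91044·9/196 + 6097/8992·1 = 1/3 ✓
b·Ac: 25039/91044·27/7 + 6097/8992·(-120/91) = 1/6 ✓
b·c³: (-28919/728352)·27 + 25039/91044·(-27/2744) + 6097/8992·1 = -3567/8992 ≠ 1/4 ⇒ order 3.
b·(c∘Ac): 25039/91044·(-81/98) + 6097/8992·(-120/91) = -2521/2248 ≠ 1/8
b·Ac²: 25039/91044·81/7 + 6097/8992·(-11565/2548) = 26393/251776 ≠ 1/12
b·A²c: 6097/8992·(-297/91) = -19899/8992 ≠ 1/24

3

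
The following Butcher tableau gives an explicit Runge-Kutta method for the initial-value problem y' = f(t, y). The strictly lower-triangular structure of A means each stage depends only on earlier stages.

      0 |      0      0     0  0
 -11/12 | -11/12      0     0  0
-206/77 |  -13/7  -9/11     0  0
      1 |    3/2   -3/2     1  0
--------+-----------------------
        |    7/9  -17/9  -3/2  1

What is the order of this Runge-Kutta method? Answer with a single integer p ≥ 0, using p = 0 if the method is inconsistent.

b = (7/9, -17/9, -3/2, 1)
c = (0, -11/12, -206/77, 1)
Ac = (0, 0, 3/4, -801/616)
Σ b_i: 7/9·1 + (-17/9)·1 + (-3/2)·1 + 1·1 = -29/18 ≠ 1 ⇒ order 0.

0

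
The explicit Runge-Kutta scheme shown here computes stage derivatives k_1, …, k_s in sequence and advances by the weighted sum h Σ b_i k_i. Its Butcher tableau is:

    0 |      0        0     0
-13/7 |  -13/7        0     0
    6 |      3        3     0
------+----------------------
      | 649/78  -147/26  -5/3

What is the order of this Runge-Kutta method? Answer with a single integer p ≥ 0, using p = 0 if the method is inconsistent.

2

b = (649/78, -147/26, -5/3)
c = (0, -13/7, 6)
Ac = (0, 0, -39/7)
Σ b_i: 649/78·1 + (-147/26)·1 + (-5/3)·1 = 1 ✓
b·c: (-147/26)·(-13/7) + (-5/3)·6 = 1/2 ✓
b·c²: (-147/26)·169/49 + (-5/3)·36 = -159/2 ≠ 1/3 ⇒ order 2.
b·Ac: (-5/3)·(-39/7) = 65/7 ≠ 1/6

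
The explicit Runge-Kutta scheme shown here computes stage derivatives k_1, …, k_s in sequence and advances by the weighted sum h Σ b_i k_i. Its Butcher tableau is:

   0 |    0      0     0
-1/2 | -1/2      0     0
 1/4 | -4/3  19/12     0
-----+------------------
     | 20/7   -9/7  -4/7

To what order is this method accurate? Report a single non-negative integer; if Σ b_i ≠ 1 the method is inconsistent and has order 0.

2

b = (20/7, -9/7, -4/7)
c = (0, -1/2, 1/4)
Ac = (0, 0, -19/24)
Σ b_i: 20/7·1 + (-9/7)·1 + (-4/7)·1 = 1 ✓
b·c: (-9/7)·(-1/2) + (-4/7)·1/4 = 1/2 ✓
b·c²: (-9/7)·1/4 + (-4/7)·1/16 = -5/14 ≠ 1/3 ⇒ order 2.
b·Ac: (-4/7)·(-19/24) = 19/42 ≠ 1/6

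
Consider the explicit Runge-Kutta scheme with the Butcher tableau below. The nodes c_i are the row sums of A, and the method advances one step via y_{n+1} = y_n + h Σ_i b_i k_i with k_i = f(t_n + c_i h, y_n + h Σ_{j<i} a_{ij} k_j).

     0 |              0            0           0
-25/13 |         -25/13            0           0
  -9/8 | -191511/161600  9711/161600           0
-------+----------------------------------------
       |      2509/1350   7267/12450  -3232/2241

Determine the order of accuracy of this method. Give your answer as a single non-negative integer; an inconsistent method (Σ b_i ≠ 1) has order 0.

3

b = (2509/1350, 7267/12450, -3232/2241)
c = (0, -25/13, -9/8)
Ac = (0, 0, -747/6464)
Σ b_i: 2509/1350·1 + 7267/12450·1 + (-3232/2241)·1 = 1 ✓
b·c: 7267/12450·(-25/13) + (-3232/2241)·(-9/8) = 1/2 ✓
b·c²: 7267/12450·625/169 + (-3232/2241)·81/64 = 1/3 ✓
b·Ac: (-3232/2241)·(-747/6464) = 1/6 ✓; 3 stages ⇒ order 3.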